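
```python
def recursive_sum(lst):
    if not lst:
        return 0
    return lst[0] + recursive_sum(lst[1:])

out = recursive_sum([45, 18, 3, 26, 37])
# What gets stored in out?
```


recursive_sum([45, 18, 3, 26, 37])
= 45 + recursive_sum([18, 3, 26, 37])
= 45 + 18 + recursive_sum([3, 26, 37])
= 45 + 18 + 3 + recursive_sum([26, 37])
= 45 + 18 + 3 + 26 + recursive_sum([37])
= 45 + 18 + 3 + 26 + 37 + recursive_sum([])
= 45 + 18 + 3 + 26 + 37 + 0
= 129


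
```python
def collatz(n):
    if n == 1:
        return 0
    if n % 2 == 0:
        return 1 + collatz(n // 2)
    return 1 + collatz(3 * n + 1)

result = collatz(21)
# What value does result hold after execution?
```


collatz(21)
21 is odd -> 3*21+1 = 64 -> collatz(64)
64 is even -> collatz(32)
32 is even -> collatz(16)
16 is even -> collatz(8)
8 is even -> collatz(4)
4 is even -> collatz(2)
2 is even -> collatz(1)
Reached 1 after 7 steps
= 7


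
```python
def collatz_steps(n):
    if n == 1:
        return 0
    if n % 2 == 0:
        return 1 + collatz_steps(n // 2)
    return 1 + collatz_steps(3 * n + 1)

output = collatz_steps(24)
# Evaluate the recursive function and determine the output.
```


collatz_steps(24)
24 is even -> collatz_steps(12)
12 is even -> collatz_steps(6)
6 is even -> collatz_steps(3)
3 is odd -> 3*3+1 = 10 -> collatz_steps(10)
10 is even -> collatz_steps(5)
5 is odd -> 3*5+1 = 16 -> collatz_steps(16)
16 is even -> collatz_steps(8)
8 is even -> collatz_steps(4)
4 is even -> collatz_steps(2)
2 is even -> collatz_steps(1)
Reached 1 after 10 steps
= 10


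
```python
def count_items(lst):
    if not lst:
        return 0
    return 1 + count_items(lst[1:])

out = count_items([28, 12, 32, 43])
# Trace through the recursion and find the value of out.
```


count_items([28, 12, 32, 43])
= 1 + count_items([12, 32, 43])
= 1 + 1 + count_items([32, 43])
= 1 + 1 + 1 + count_items([43])
= 1 + 1 + 1 + 1 + count_items([])
= 1 + 1 + 1 + 1 + 0
= 4


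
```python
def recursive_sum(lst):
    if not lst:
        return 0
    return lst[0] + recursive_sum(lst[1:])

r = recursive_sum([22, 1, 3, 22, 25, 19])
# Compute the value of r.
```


recursive_sum([22, 1, 3, 22, 25, 19])
= 22 + recursive_sum([1, 3, 22, 25, 19])
= 22 + 1 + recursive_sum([3, 22, 25, 19])
= 22 + 1 + 3 + recursive_sum([22, 25, 19])
= 22 + 1 + 3 + 22 + recursive_sum([25, 19])
= 22 + 1 + 3 + 22 + 25 + recursive_sum([19])
= 22 + 1 + 3 + 22 + 25 + 19 + recursive_sum([])
= 22 + 1 + 3 + 22 + 25 + 19 + 0
= 92


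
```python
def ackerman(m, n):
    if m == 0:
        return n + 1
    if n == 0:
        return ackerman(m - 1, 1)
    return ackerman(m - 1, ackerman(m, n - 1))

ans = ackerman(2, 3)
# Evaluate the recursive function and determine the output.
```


ackerman(2, 3)
= ackerman(1, ackerman(2, 2))
First compute ackerman(2, 2) = 7
= ackerman(1, 7)
= 9


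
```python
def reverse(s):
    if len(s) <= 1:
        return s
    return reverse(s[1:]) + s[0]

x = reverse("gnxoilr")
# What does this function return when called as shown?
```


reverse("gnxoilr")
= reverse("nxoilr") + "g"
= reverse("xoilr") + "n" + "g"
= reverse("oilr") + "x" + "n" + "g"
= reverse("ilr") + "o" + "x" + "n" + "g"
= reverse("lr") + "i" + "o" + "x" + "n" + "g"
= reverse("r") + "l" + "i" + "o" + "x" + "n" + "g"
= "r" + "l" + "i" + "o" + "x" + "n" + "g"
= "rlioxng"


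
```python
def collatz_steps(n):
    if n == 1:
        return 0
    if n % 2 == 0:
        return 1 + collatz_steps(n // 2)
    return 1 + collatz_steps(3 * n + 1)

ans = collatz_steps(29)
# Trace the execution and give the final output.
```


collatz_steps(29)
29 is odd -> 3*29+1 = 88 -> collatz_steps(88)
88 is even -> collatz_steps(44)
44 is even -> collatz_steps(22)
22 is even -> collatz_steps(11)
11 is odd -> 3*11+1 = 34 -> collatz_steps(34)
34 is even -> collatz_steps(17)
17 is odd -> 3*17+1 = 52 -> collatz_steps(52)
52 is even -> collatz_steps(26)
26 is even -> collatz_steps(13)
13 is odd -> 3*13+1 = 40 -> collatz_steps(40)
40 is even -> collatz_steps(20)
20 is even -> collatz_steps(10)
10 is even -> collatz_steps(5)
5 is odd -> 3*5+1 = 16 -> collatz_steps(16)
16 is even -> collatz_steps(8)
8 is even -> collatz_steps(4)
4 is even -> collatz_steps(2)
2 is even -> collatz_steps(1)
Reached 1 after 18 steps
= 18


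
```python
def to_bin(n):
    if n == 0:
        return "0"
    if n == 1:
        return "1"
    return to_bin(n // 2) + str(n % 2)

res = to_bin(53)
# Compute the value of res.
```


to_bin(53)
= to_bin(26) + "1"
= to_bin(13) + "0" + "1"
= to_bin(6) + "1" + "0" + "1"
= to_bin(3) + "0" + "1" + "0" + "1"
= to_bin(1) + "1" + "0" + "1" + "0" + "1"
= "1" + "1" + "0" + "1" + "0" + "1"
= "110101"


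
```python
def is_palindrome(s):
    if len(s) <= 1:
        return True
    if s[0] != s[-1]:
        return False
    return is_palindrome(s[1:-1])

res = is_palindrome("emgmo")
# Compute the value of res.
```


is_palindrome("emgmo")
"emgmo": s[0]='e' != s[-1]='o' -> False
= False


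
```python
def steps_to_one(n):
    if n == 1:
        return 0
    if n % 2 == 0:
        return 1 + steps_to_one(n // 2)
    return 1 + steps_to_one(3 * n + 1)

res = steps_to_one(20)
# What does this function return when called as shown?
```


steps_to_one(20)
20 is even -> steps_to_one(10)
10 is even -> steps_to_one(5)
5 is odd -> 3*5+1 = 16 -> steps_to_one(16)
16 is even -> steps_to_one(8)
8 is even -> steps_to_one(4)
4 is even -> steps_to_one(2)
2 is even -> steps_to_one(1)
Reached 1 after 7 steps
= 7


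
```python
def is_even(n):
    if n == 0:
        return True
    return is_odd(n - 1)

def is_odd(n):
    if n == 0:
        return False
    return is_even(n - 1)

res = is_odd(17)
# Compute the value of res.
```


is_odd(17)
= is_even(16)
= is_odd(15)
= is_even(14)
= is_odd(13)
= is_even(12)
= is_odd(11)
= is_even(10)
= is_odd(9)
= is_even(8)
= is_odd(7)
= is_even(6)
= is_odd(5)
= is_even(4)
= is_odd(3)
= is_even(2)
= is_odd(1)
= is_even(0)
n == 0: return True
= True


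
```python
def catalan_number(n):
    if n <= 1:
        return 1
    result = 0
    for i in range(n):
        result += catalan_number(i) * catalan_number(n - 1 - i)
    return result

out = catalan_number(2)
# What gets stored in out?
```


catalan_number(2)
= sum of catalan_number(i) * catalan_number(2-1-i) for i in 0..1
  catalan_number(0)*catalan_number(1) = 1*1 = 1
  catalan_number(1)*catalan_number(0) = 1*1 = 1
= 1 + 1
= 2


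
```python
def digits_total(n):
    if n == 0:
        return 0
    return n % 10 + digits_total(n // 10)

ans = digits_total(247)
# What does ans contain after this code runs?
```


digits_total(247)
= 7 + digits_total(24)
= 7 + 4 + digits_total(2)
= 7 + 4 + 2 + digits_total(0)
= 7 + 4 + 2 + 0
= 13


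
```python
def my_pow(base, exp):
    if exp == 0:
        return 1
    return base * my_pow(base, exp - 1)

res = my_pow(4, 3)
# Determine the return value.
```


my_pow(4, 3)
= 4 * my_pow(4, 2)
= 4 * 4 * my_pow(4, 1)
= 4 * 4 * 4 * my_pow(4, 0)
= 4 * 4 * 4 * 1
= 64


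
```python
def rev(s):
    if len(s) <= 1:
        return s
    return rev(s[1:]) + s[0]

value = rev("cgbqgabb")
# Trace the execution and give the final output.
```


rev("cgbqgabb")
= rev("gbqgabb") + "c"
= rev("bqgabb") + "g" + "c"
= rev("qgabb") + "b" + "g" + "c"
= rev("gabb") + "q" + "b" + "g" + "c"
= rev("abb") + "g" + "q" + "b" + "g" + "c"
= rev("bb") + "a" + "g" + "q" + "b" + "g" + "c"
= rev("b") + "b" + "a" + "g" + "q" + "b" + "g" + "c"
= "b" + "b" + "a" + "g" + "q" + "b" + "g" + "c"
= "bbagqbgc"


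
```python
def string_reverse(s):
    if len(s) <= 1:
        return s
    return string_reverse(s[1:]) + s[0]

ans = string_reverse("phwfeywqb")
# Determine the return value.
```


string_reverse("phwfeywqb")
= string_reverse("hwfeywqb") + "p"
= string_reverse("wfeywqb") + "h" + "p"
= string_reverse("feywqb") + "w" + "h" + "p"
= string_reverse("eywqb") + "f" + "w" + "h" + "p"
= string_reverse("ywqb") + "e" + "f" + "w" + "h" + "p"
= string_reverse("wqb") + "y" + "e" + "f" + "w" + "h" + "p"
= string_reverse("qb") + "w" + "y" + "e" + "f" + "w" + "h" + "p"
= string_reverse("b") + "q" + "w" + "y" + "e" + "f" + "w" + "h" + "p"
= "b" + "q" + "w" + "y" + "e" + "f" + "w" + "h" + "p"
= "bqwyefwhp"


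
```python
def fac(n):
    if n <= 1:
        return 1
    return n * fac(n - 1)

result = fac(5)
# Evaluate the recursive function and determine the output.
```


fac(5)
= 5 * fac(4)
= 5 * 4 * fac(3)
= 5 * 4 * 3 * fac(2)
= 5 * 4 * 3 * 2 * fac(1)
= 5 * 4 * 3 * 2 * 1
= 120


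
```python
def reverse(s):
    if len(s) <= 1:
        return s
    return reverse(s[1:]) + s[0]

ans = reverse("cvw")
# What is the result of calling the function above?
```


reverse("cvw")
= reverse("vw") + "c"
= reverse("w") + "v" + "c"
= "w" + "v" + "c"
= "wvc"


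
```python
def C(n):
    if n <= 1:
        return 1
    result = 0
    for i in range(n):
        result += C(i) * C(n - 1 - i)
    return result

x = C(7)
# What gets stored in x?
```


C(7)
= sum of C(i) * C(7-1-i) for i in 0..6
First compute sub-values bottom-up:
  C(0) = 1, C(1) = 1
  C(2) = 1*1 + 1*1 = 2
  C(3) = 1*2 + 1*1 + 2*1 = 5
  C(4) = 1*5 + 1*2 + 2*1 + 5*1 = 14
  C(5) = 1*14 + 1*5 + 2*2 + 5*1 + 14*1 = 42
  C(6) = 1*42 + 1*14 + 2*5 + 5*2 + 14*1 + 42*1 = 132
Now C(7):
  C(0)*C(6) = 1*132 = 132
  C(1)*C(5) = 1*42 = 42
  C(2)*C(4) = 2*14 = 28
  C(3)*C(3) = 5*5 = 25
  C(4)*C(2) = 14*2 = 28
  C(5)*C(1) = 42*1 = 42
  C(6)*C(0) = 132*1 = 132
= 132 + 42 + 28 + 25 + 28 + 42 + 132
= 429


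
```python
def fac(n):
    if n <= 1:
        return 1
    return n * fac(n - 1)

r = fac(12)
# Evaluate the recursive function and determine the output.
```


fac(12)
= 12 * fac(11)
= 12 * 11 * fac(10)
= 12 * 11 * 10 * fac(9)
= 12 * 11 * 10 * 9 * fac(8)
= 12 * 11 * 10 * 9 * 8 * fac(7)
= 12 * 11 * 10 * 9 * 8 * 7 * fac(6)
= 12 * 11 * 10 * 9 * 8 * 7 * 6 * fac(5)
= 12 * 11 * 10 * 9 * 8 * 7 * 6 * 5 * fac(4)
= 12 * 11 * 10 * 9 * 8 * 7 * 6 * 5 * 4 * fac(3)
= 12 * 11 * 10 * 9 * 8 * 7 * 6 * 5 * 4 * 3 * fac(2)
= 12 * 11 * 10 * 9 * 8 * 7 * 6 * 5 * 4 * 3 * 2 * fac(1)
= 12 * 11 * 10 * 9 * 8 * 7 * 6 * 5 * 4 * 3 * 2 * 1
= 479001600


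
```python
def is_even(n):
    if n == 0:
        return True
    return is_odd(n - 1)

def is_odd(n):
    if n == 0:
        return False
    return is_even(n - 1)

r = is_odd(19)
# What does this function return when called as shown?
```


is_odd(19)
= is_even(18)
= is_odd(17)
= is_even(16)
= is_odd(15)
= is_even(14)
= is_odd(13)
= is_even(12)
= is_odd(11)
= is_even(10)
= is_odd(9)
= is_even(8)
= is_odd(7)
= is_even(6)
= is_odd(5)
= is_even(4)
= is_odd(3)
= is_even(2)
= is_odd(1)
= is_even(0)
n == 0: return True
= True


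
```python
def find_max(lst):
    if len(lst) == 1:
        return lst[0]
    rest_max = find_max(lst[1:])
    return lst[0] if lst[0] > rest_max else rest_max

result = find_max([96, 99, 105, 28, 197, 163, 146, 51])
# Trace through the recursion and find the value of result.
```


find_max([96, 99, 105, 28, 197, 163, 146, 51])
= compare 96 with find_max([99, 105, 28, 197, 163, 146, 51])
= compare 99 with find_max([105, 28, 197, 163, 146, 51])
= compare 105 with find_max([28, 197, 163, 146, 51])
= compare 28 with find_max([197, 163, 146, 51])
= compare 197 with find_max([163, 146, 51])
= compare 163 with find_max([146, 51])
= compare 146 with find_max([51])
Base: find_max([51]) = 51
compare 146 with 51: max = 146
compare 163 with 146: max = 163
compare 197 with 163: max = 197
compare 28 with 197: max = 197
compare 105 with 197: max = 197
compare 99 with 197: max = 197
compare 96 with 197: max = 197
= 197


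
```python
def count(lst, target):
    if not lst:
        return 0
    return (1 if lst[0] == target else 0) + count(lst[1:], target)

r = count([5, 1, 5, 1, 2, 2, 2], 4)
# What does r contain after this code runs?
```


count([5, 1, 5, 1, 2, 2, 2], 4)
lst[0]=5 != 4: 0 + count([1, 5, 1, 2, 2, 2], 4)
lst[0]=1 != 4: 0 + count([5, 1, 2, 2, 2], 4)
lst[0]=5 != 4: 0 + count([1, 2, 2, 2], 4)
lst[0]=1 != 4: 0 + count([2, 2, 2], 4)
lst[0]=2 != 4: 0 + count([2, 2], 4)
lst[0]=2 != 4: 0 + count([2], 4)
lst[0]=2 != 4: 0 + count([], 4)
= 0


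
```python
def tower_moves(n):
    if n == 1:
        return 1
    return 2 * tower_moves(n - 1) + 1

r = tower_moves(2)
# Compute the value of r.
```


tower_moves(2)
= 2 * tower_moves(1) + 1
Now compute bottom-up:
tower_moves(1) = 1
tower_moves(2) = 2 * 1 + 1 = 3
= 3


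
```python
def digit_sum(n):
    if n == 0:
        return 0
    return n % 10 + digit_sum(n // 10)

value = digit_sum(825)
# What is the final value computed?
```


digit_sum(825)
= 5 + digit_sum(82)
= 5 + 2 + digit_sum(8)
= 5 + 2 + 8 + digit_sum(0)
= 5 + 2 + 8 + 0
= 15


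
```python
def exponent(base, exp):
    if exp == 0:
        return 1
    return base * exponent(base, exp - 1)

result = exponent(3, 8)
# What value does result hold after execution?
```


exponent(3, 8)
= 3 * exponent(3, 7)
= 3 * 3 * exponent(3, 6)
= 3 * 3 * 3 * exponent(3, 5)
= 3 * 3 * 3 * 3 * exponent(3, 4)
= 3 * 3 * 3 * 3 * 3 * exponent(3, 3)
= 3 * 3 * 3 * 3 * 3 * 3 * exponent(3, 2)
= 3 * 3 * 3 * 3 * 3 * 3 * 3 * exponent(3, 1)
= 3 * 3 * 3 * 3 * 3 * 3 * 3 * 3 * exponent(3, 0)
= 3 * 3 * 3 * 3 * 3 * 3 * 3 * 3 * 1
= 6561


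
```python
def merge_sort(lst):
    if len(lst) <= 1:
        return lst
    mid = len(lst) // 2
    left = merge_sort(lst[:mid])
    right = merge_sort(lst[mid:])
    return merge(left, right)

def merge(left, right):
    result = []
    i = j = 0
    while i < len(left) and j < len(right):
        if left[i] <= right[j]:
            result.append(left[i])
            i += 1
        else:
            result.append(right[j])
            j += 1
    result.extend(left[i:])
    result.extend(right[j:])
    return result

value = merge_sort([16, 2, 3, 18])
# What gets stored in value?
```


merge_sort([16, 2, 3, 18])
Split into [16, 2] and [3, 18]
Left sorted: [2, 16]
Right sorted: [3, 18]
Merge [2, 16] and [3, 18]
= [2, 3, 16, 18]


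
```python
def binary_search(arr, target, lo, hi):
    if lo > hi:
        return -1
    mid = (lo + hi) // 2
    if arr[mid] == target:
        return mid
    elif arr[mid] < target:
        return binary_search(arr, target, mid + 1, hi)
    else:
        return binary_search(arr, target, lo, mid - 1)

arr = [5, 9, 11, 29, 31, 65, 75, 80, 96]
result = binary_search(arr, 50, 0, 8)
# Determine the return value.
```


binary_search(arr, 50, 0, 8)
lo=0, hi=8, mid=4, arr[mid]=31
31 < 50, search right half
lo=5, hi=8, mid=6, arr[mid]=75
75 > 50, search left half
lo=5, hi=5, mid=5, arr[mid]=65
65 > 50, search left half
lo > hi, target not found, return -1
= -1


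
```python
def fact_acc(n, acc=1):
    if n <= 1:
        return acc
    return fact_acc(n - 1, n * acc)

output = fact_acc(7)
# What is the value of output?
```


fact_acc(7, 1)
= fact_acc(6, 7 * 1) = fact_acc(6, 7)
= fact_acc(5, 6 * 7) = fact_acc(5, 42)
= fact_acc(4, 5 * 42) = fact_acc(4, 210)
= fact_acc(3, 4 * 210) = fact_acc(3, 840)
= fact_acc(2, 3 * 840) = fact_acc(2, 2520)
= fact_acc(1, 2 * 2520) = fact_acc(1, 5040)
n <= 1, return acc = 5040


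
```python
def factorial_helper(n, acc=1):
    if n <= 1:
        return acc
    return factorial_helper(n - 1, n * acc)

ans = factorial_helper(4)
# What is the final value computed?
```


factorial_helper(4, 1)
= factorial_helper(3, 4 * 1) = factorial_helper(3, 4)
= factorial_helper(2, 3 * 4) = factorial_helper(2, 12)
= factorial_helper(1, 2 * 12) = factorial_helper(1, 24)
n <= 1, return acc = 24


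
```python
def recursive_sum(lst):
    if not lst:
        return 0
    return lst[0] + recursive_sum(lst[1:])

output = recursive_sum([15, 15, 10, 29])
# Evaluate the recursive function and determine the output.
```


recursive_sum([15, 15, 10, 29])
= 15 + recursive_sum([15, 10, 29])
= 15 + 15 + recursive_sum([10, 29])
= 15 + 15 + 10 + recursive_sum([29])
= 15 + 15 + 10 + 29 + recursive_sum([])
= 15 + 15 + 10 + 29 + 0
= 69


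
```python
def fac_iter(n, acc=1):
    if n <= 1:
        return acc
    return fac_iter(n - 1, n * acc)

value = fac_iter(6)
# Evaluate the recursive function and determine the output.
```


fac_iter(6, 1)
= fac_iter(5, 6 * 1) = fac_iter(5, 6)
= fac_iter(4, 5 * 6) = fac_iter(4, 30)
= fac_iter(3, 4 * 30) = fac_iter(3, 120)
= fac_iter(2, 3 * 120) = fac_iter(2, 360)
= fac_iter(1, 2 * 360) = fac_iter(1, 720)
n <= 1, return acc = 720


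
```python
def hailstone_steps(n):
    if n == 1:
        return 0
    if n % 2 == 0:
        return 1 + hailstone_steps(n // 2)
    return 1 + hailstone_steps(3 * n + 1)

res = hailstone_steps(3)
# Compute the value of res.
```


hailstone_steps(3)
3 is odd -> 3*3+1 = 10 -> hailstone_steps(10)
10 is even -> hailstone_steps(5)
5 is odd -> 3*5+1 = 16 -> hailstone_steps(16)
16 is even -> hailstone_steps(8)
8 is even -> hailstone_steps(4)
4 is even -> hailstone_steps(2)
2 is even -> hailstone_steps(1)
Reached 1 after 7 steps
= 7


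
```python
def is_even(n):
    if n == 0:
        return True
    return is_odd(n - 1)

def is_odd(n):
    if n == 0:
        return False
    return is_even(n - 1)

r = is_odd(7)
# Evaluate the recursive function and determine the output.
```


is_odd(7)
= is_even(6)
= is_odd(5)
= is_even(4)
= is_odd(3)
= is_even(2)
= is_odd(1)
= is_even(0)
n == 0: return True
= True


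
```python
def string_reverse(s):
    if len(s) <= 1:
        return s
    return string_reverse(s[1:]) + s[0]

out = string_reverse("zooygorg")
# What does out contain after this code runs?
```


string_reverse("zooygorg")
= string_reverse("ooygorg") + "z"
= string_reverse("oygorg") + "o" + "z"
= string_reverse("ygorg") + "o" + "o" + "z"
= string_reverse("gorg") + "y" + "o" + "o" + "z"
= string_reverse("org") + "g" + "y" + "o" + "o" + "z"
= string_reverse("rg") + "o" + "g" + "y" + "o" + "o" + "z"
= string_reverse("g") + "r" + "o" + "g" + "y" + "o" + "o" + "z"
= "g" + "r" + "o" + "g" + "y" + "o" + "o" + "z"
= "grogyooz"


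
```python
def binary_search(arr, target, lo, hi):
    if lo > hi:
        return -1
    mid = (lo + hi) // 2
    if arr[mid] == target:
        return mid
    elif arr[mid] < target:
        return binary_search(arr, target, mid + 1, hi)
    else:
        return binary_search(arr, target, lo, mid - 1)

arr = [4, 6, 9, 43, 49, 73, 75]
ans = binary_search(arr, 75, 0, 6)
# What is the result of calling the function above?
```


binary_search(arr, 75, 0, 6)
lo=0, hi=6, mid=3, arr[mid]=43
43 < 75, search right half
lo=4, hi=6, mid=5, arr[mid]=73
73 < 75, search right half
lo=6, hi=6, mid=6, arr[mid]=75
arr[6] == 75, found at index 6
= 6


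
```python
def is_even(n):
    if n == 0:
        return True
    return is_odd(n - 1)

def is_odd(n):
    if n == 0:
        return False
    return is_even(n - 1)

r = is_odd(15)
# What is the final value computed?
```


is_odd(15)
= is_even(14)
= is_odd(13)
= is_even(12)
= is_odd(11)
= is_even(10)
= is_odd(9)
= is_even(8)
= is_odd(7)
= is_even(6)
= is_odd(5)
= is_even(4)
= is_odd(3)
= is_even(2)
= is_odd(1)
= is_even(0)
n == 0: return True
= True


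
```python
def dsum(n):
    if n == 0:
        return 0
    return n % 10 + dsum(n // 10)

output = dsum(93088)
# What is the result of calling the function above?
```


dsum(93088)
= 8 + dsum(9308)
= 8 + 8 + dsum(930)
= 8 + 8 + 0 + dsum(93)
= 8 + 8 + 0 + 3 + dsum(9)
= 8 + 8 + 0 + 3 + 9 + dsum(0)
= 8 + 8 + 0 + 3 + 9 + 0
= 28


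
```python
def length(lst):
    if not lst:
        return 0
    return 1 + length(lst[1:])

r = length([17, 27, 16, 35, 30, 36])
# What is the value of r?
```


length([17, 27, 16, 35, 30, 36])
= 1 + length([27, 16, 35, 30, 36])
= 1 + 1 + length([16, 35, 30, 36])
= 1 + 1 + 1 + length([35, 30, 36])
= 1 + 1 + 1 + 1 + length([30, 36])
= 1 + 1 + 1 + 1 + 1 + length([36])
= 1 + 1 + 1 + 1 + 1 + 1 + length([])
= 1 + 1 + 1 + 1 + 1 + 1 + 0
= 6


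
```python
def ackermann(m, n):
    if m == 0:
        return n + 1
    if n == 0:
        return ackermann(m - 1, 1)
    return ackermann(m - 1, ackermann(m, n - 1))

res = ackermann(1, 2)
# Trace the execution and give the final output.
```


ackermann(1, 2)
= ackermann(0, ackermann(1, 1))
First compute ackermann(1, 1) = 3
= ackermann(0, 3)
= 4


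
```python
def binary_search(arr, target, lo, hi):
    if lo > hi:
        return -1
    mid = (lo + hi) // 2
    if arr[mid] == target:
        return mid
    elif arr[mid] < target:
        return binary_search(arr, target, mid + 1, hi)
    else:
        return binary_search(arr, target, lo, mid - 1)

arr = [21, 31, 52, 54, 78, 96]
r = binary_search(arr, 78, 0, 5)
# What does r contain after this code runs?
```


binary_search(arr, 78, 0, 5)
lo=0, hi=5, mid=2, arr[mid]=52
52 < 78, search right half
lo=3, hi=5, mid=4, arr[mid]=78
arr[4] == 78, found at index 4
= 4


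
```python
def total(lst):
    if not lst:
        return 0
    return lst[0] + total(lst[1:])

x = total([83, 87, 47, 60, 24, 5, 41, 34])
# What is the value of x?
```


total([83, 87, 47, 60, 24, 5, 41, 34])
= 83 + total([87, 47, 60, 24, 5, 41, 34])
= 83 + 87 + total([47, 60, 24, 5, 41, 34])
= 83 + 87 + 47 + total([60, 24, 5, 41, 34])
= 83 + 87 + 47 + 60 + total([24, 5, 41, 34])
= 83 + 87 + 47 + 60 + 24 + total([5, 41, 34])
= 83 + 87 + 47 + 60 + 24 + 5 + total([41, 34])
= 83 + 87 + 47 + 60 + 24 + 5 + 41 + total([34])
= 83 + 87 + 47 + 60 + 24 + 5 + 41 + 34 + total([])
= 83 + 87 + 47 + 60 + 24 + 5 + 41 + 34 + 0
= 381


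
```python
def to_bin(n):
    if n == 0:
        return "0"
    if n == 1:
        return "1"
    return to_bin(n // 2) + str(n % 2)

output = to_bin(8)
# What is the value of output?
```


to_bin(8)
= to_bin(4) + "0"
= to_bin(2) + "0" + "0"
= to_bin(1) + "0" + "0" + "0"
= "1" + "0" + "0" + "0"
= "1000"


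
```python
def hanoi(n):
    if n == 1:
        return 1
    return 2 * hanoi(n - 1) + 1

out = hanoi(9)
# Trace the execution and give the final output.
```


hanoi(9)
= 2 * hanoi(8) + 1
= 2 * (2 * hanoi(7) + 1) + 1
= 2 * (2 * (2 * hanoi(6) + 1) + 1) + 1
= 2 * (2 * (2 * (2 * hanoi(5) + 1) + 1) + 1) + 1
= 2 * (2 * (2 * (2 * (2 * hanoi(4) + 1) + 1) + 1) + 1) + 1
= 2 * (2 * (2 * (2 * (2 * (2 * hanoi(3) + 1) + 1) + 1) + 1) + 1) + 1
= 2 * (2 * (2 * (2 * (2 * (2 * (2 * hanoi(2) + 1) + 1) + 1) + 1) + 1) + 1) + 1
= 2 * (2 * (2 * (2 * (2 * (2 * (2 * (2 * hanoi(1) + 1) + 1) + 1) + 1) + 1) + 1) + 1) + 1
Now compute bottom-up:
hanoi(1) = 1
hanoi(2) = 2 * 1 + 1 = 3
hanoi(3) = 2 * 3 + 1 = 7
hanoi(4) = 2 * 7 + 1 = 15
hanoi(5) = 2 * 15 + 1 = 31
hanoi(6) = 2 * 31 + 1 = 63
hanoi(7) = 2 * 63 + 1 = 127
hanoi(8) = 2 * 127 + 1 = 255
hanoi(9) = 2 * 255 + 1 = 511
= 511


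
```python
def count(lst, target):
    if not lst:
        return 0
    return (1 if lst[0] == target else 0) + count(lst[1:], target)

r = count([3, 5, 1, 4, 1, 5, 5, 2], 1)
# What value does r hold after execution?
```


count([3, 5, 1, 4, 1, 5, 5, 2], 1)
lst[0]=3 != 1: 0 + count([5, 1, 4, 1, 5, 5, 2], 1)
lst[0]=5 != 1: 0 + count([1, 4, 1, 5, 5, 2], 1)
lst[0]=1 == 1: 1 + count([4, 1, 5, 5, 2], 1)
lst[0]=4 != 1: 0 + count([1, 5, 5, 2], 1)
lst[0]=1 == 1: 1 + count([5, 5, 2], 1)
lst[0]=5 != 1: 0 + count([5, 2], 1)
lst[0]=5 != 1: 0 + count([2], 1)
lst[0]=2 != 1: 0 + count([], 1)
= 2


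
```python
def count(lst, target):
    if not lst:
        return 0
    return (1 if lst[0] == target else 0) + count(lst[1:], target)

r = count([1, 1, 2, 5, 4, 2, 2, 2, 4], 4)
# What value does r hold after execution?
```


count([1, 1, 2, 5, 4, 2, 2, 2, 4], 4)
lst[0]=1 != 4: 0 + count([1, 2, 5, 4, 2, 2, 2, 4], 4)
lst[0]=1 != 4: 0 + count([2, 5, 4, 2, 2, 2, 4], 4)
lst[0]=2 != 4: 0 + count([5, 4, 2, 2, 2, 4], 4)
lst[0]=5 != 4: 0 + count([4, 2, 2, 2, 4], 4)
lst[0]=4 == 4: 1 + count([2, 2, 2, 4], 4)
lst[0]=2 != 4: 0 + count([2, 2, 4], 4)
lst[0]=2 != 4: 0 + count([2, 4], 4)
lst[0]=2 != 4: 0 + count([4], 4)
lst[0]=4 == 4: 1 + count([], 4)
= 2


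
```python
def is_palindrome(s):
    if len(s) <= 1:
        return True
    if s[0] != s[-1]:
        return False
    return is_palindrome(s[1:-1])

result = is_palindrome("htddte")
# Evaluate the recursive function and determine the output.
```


is_palindrome("htddte")
"htddte": s[0]='h' != s[-1]='e' -> False
= False


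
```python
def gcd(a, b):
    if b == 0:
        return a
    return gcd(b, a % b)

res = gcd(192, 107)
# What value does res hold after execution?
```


gcd(192, 107)
= gcd(107, 192 % 107) = gcd(107, 85)
= gcd(85, 107 % 85) = gcd(85, 22)
= gcd(22, 85 % 22) = gcd(22, 19)
= gcd(19, 22 % 19) = gcd(19, 3)
= gcd(3, 19 % 3) = gcd(3, 1)
= gcd(1, 3 % 1) = gcd(1, 0)
b == 0, return a = 1


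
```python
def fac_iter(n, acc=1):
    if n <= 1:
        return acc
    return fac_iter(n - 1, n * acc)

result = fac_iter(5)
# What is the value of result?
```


fac_iter(5, 1)
= fac_iter(4, 5 * 1) = fac_iter(4, 5)
= fac_iter(3, 4 * 5) = fac_iter(3, 20)
= fac_iter(2, 3 * 20) = fac_iter(2, 60)
= fac_iter(1, 2 * 60) = fac_iter(1, 120)
n <= 1, return acc = 120


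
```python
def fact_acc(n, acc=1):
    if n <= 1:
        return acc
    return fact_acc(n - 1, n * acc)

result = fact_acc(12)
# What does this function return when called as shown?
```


fact_acc(12, 1)
= fact_acc(11, 12 * 1) = fact_acc(11, 12)
= fact_acc(10, 11 * 12) = fact_acc(10, 132)
= fact_acc(9, 10 * 132) = fact_acc(9, 1320)
= fact_acc(8, 9 * 1320) = fact_acc(8, 11880)
= fact_acc(7, 8 * 11880) = fact_acc(7, 95040)
= fact_acc(6, 7 * 95040) = fact_acc(6, 665280)
= fact_acc(5, 6 * 665280) = fact_acc(5, 3991680)
= fact_acc(4, 5 * 3991680) = fact_acc(4, 19958400)
= fact_acc(3, 4 * 19958400) = fact_acc(3, 79833600)
= fact_acc(2, 3 * 79833600) = fact_acc(2, 239500800)
= fact_acc(1, 2 * 239500800) = fact_acc(1, 479001600)
n <= 1, return acc = 479001600


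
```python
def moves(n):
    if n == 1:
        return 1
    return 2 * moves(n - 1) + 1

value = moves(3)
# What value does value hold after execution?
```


moves(3)
= 2 * moves(2) + 1
= 2 * (2 * moves(1) + 1) + 1
Now compute bottom-up:
moves(1) = 1
moves(2) = 2 * 1 + 1 = 3
moves(3) = 2 * 3 + 1 = 7
= 7


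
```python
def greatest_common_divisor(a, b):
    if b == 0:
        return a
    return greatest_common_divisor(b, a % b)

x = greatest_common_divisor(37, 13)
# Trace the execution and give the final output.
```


greatest_common_divisor(37, 13)
= greatest_common_divisor(13, 37 % 13) = greatest_common_divisor(13, 11)
= greatest_common_divisor(11, 13 % 11) = greatest_common_divisor(11, 2)
= greatest_common_divisor(2, 11 % 2) = greatest_common_divisor(2, 1)
= greatest_common_divisor(1, 2 % 1) = greatest_common_divisor(1, 0)
b == 0, return a = 1


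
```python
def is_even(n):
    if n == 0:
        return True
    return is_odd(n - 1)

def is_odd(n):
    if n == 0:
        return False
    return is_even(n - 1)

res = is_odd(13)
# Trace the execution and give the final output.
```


is_odd(13)
= is_even(12)
= is_odd(11)
= is_even(10)
= is_odd(9)
= is_even(8)
= is_odd(7)
= is_even(6)
= is_odd(5)
= is_even(4)
= is_odd(3)
= is_even(2)
= is_odd(1)
= is_even(0)
n == 0: return True
= True


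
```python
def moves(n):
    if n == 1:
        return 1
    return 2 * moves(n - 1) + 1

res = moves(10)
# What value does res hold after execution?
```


moves(10)
= 2 * moves(9) + 1
= 2 * (2 * moves(8) + 1) + 1
= 2 * (2 * (2 * moves(7) + 1) + 1) + 1
= 2 * (2 * (2 * (2 * moves(6) + 1) + 1) + 1) + 1
= 2 * (2 * (2 * (2 * (2 * moves(5) + 1) + 1) + 1) + 1) + 1
= 2 * (2 * (2 * (2 * (2 * (2 * moves(4) + 1) + 1) + 1) + 1) + 1) + 1
= 2 * (2 * (2 * (2 * (2 * (2 * (2 * moves(3) + 1) + 1) + 1) + 1) + 1) + 1) + 1
= 2 * (2 * (2 * (2 * (2 * (2 * (2 * (2 * moves(2) + 1) + 1) + 1) + 1) + 1) + 1) + 1) + 1
= 2 * (2 * (2 * (2 * (2 * (2 * (2 * (2 * (2 * moves(1) + 1) + 1) + 1) + 1) + 1) + 1) + 1) + 1) + 1
Now compute bottom-up:
moves(1) = 1
moves(2) = 2 * 1 + 1 = 3
moves(3) = 2 * 3 + 1 = 7
moves(4) = 2 * 7 + 1 = 15
moves(5) = 2 * 15 + 1 = 31
moves(6) = 2 * 31 + 1 = 63
moves(7) = 2 * 63 + 1 = 127
moves(8) = 2 * 127 + 1 = 255
moves(9) = 2 * 255 + 1 = 511
moves(10) = 2 * 511 + 1 = 1023
= 1023


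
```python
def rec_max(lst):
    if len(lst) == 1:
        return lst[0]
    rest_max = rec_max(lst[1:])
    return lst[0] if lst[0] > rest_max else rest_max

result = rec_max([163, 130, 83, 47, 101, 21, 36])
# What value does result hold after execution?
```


rec_max([163, 130, 83, 47, 101, 21, 36])
= compare 163 with rec_max([130, 83, 47, 101, 21, 36])
= compare 130 with rec_max([83, 47, 101, 21, 36])
= compare 83 with rec_max([47, 101, 21, 36])
= compare 47 with rec_max([101, 21, 36])
= compare 101 with rec_max([21, 36])
= compare 21 with rec_max([36])
Base: rec_max([36]) = 36
compare 21 with 36: max = 36
compare 101 with 36: max = 101
compare 47 with 101: max = 101
compare 83 with 101: max = 101
compare 130 with 101: max = 130
compare 163 with 130: max = 163
= 163


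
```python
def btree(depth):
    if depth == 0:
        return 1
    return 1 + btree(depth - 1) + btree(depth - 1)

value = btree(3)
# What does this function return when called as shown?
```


btree(3)
= 1 + btree(2) + btree(2)
= 1 + 2 * btree(2)
btree(k) = 2^(k+1) - 1
btree(0) = 1
btree(1) = 3
btree(2) = 7
btree(3) = 15
btree(3) = 2^4 - 1 = 15


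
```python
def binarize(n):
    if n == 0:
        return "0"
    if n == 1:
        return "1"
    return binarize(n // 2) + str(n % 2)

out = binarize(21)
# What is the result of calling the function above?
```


binarize(21)
= binarize(10) + "1"
= binarize(5) + "0" + "1"
= binarize(2) + "1" + "0" + "1"
= binarize(1) + "0" + "1" + "0" + "1"
= "1" + "0" + "1" + "0" + "1"
= "10101"


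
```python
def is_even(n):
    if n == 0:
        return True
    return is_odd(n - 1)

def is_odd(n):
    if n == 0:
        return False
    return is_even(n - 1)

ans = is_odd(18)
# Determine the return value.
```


is_odd(18)
= is_even(17)
= is_odd(16)
= is_even(15)
= is_odd(14)
= is_even(13)
= is_odd(12)
= is_even(11)
= is_odd(10)
= is_even(9)
= is_odd(8)
= is_even(7)
= is_odd(6)
= is_even(5)
= is_odd(4)
= is_even(3)
= is_odd(2)
= is_even(1)
= is_odd(0)
n == 0: return False
= False


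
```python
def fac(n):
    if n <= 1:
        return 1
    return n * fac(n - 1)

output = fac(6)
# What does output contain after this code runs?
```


fac(6)
= 6 * fac(5)
= 6 * 5 * fac(4)
= 6 * 5 * 4 * fac(3)
= 6 * 5 * 4 * 3 * fac(2)
= 6 * 5 * 4 * 3 * 2 * fac(1)
= 6 * 5 * 4 * 3 * 2 * 1
= 720


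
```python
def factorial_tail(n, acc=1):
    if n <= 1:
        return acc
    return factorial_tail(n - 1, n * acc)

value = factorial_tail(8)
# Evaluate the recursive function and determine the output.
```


factorial_tail(8, 1)
= factorial_tail(7, 8 * 1) = factorial_tail(7, 8)
= factorial_tail(6, 7 * 8) = factorial_tail(6, 56)
= factorial_tail(5, 6 * 56) = factorial_tail(5, 336)
= factorial_tail(4, 5 * 336) = factorial_tail(4, 1680)
= factorial_tail(3, 4 * 1680) = factorial_tail(3, 6720)
= factorial_tail(2, 3 * 6720) = factorial_tail(2, 20160)
= factorial_tail(1, 2 * 20160) = factorial_tail(1, 40320)
n <= 1, return acc = 40320


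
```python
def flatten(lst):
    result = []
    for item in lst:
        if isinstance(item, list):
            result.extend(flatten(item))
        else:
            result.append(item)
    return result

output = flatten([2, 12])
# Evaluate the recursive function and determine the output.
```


flatten([2, 12])
Processing each element:
  2 is not a list -> append 2
  12 is not a list -> append 12
= [2, 12]


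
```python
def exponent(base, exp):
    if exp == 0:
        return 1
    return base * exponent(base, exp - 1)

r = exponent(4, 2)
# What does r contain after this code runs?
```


exponent(4, 2)
= 4 * exponent(4, 1)
= 4 * 4 * exponent(4, 0)
= 4 * 4 * 1
= 16


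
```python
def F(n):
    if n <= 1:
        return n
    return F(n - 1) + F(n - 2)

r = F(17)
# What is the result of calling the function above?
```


F(17)
= F(16) + F(15)
= (F(15) + F(14)) + F(15)
Computing bottom-up: F(0)=0, F(1)=1, F(2)=1, F(3)=2, F(4)=3, F(5)=5, F(6)=8, F(7)=13, F(8)=21, F(9)=34, F(10)=55, F(11)=89, F(12)=144, F(13)=233, F(14)=377, F(15)=610, F(16)=987, F(17)=1597
= 1597


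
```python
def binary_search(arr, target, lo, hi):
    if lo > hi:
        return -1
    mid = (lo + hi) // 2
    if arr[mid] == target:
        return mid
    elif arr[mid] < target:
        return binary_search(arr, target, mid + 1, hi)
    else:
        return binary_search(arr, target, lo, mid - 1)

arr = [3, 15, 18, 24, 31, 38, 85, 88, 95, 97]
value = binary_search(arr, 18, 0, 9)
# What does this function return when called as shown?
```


binary_search(arr, 18, 0, 9)
lo=0, hi=9, mid=4, arr[mid]=31
31 > 18, search left half
lo=0, hi=3, mid=1, arr[mid]=15
15 < 18, search right half
lo=2, hi=3, mid=2, arr[mid]=18
arr[2] == 18, found at index 2
= 2


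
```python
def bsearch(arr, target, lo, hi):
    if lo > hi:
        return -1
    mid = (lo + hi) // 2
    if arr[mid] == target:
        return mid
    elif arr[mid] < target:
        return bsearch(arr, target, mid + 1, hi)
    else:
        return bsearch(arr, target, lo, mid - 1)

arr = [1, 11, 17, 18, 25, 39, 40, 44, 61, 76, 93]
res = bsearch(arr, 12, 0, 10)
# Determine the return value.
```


bsearch(arr, 12, 0, 10)
lo=0, hi=10, mid=5, arr[mid]=39
39 > 12, search left half
lo=0, hi=4, mid=2, arr[mid]=17
17 > 12, search left half
lo=0, hi=1, mid=0, arr[mid]=1
1 < 12, search right half
lo=1, hi=1, mid=1, arr[mid]=11
11 < 12, search right half
lo > hi, target not found, return -1
= -1


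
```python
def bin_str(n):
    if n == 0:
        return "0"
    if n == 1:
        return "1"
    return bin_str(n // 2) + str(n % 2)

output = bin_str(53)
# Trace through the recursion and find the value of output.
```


bin_str(53)
= bin_str(26) + "1"
= bin_str(13) + "0" + "1"
= bin_str(6) + "1" + "0" + "1"
= bin_str(3) + "0" + "1" + "0" + "1"
= bin_str(1) + "1" + "0" + "1" + "0" + "1"
= "1" + "1" + "0" + "1" + "0" + "1"
= "110101"


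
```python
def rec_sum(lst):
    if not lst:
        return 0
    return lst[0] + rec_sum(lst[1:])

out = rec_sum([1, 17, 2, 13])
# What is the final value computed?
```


rec_sum([1, 17, 2, 13])
= 1 + rec_sum([17, 2, 13])
= 1 + 17 + rec_sum([2, 13])
= 1 + 17 + 2 + rec_sum([13])
= 1 + 17 + 2 + 13 + rec_sum([])
= 1 + 17 + 2 + 13 + 0
= 33


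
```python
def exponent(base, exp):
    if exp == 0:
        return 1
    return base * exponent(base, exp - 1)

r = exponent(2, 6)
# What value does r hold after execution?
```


exponent(2, 6)
= 2 * exponent(2, 5)
= 2 * 2 * exponent(2, 4)
= 2 * 2 * 2 * exponent(2, 3)
= 2 * 2 * 2 * 2 * exponent(2, 2)
= 2 * 2 * 2 * 2 * 2 * exponent(2, 1)
= 2 * 2 * 2 * 2 * 2 * 2 * exponent(2, 0)
= 2 * 2 * 2 * 2 * 2 * 2 * 1
= 64


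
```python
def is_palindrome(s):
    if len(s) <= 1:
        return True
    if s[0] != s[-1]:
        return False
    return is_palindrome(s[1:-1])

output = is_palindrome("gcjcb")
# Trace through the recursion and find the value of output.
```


is_palindrome("gcjcb")
"gcjcb": s[0]='g' != s[-1]='b' -> False
= False


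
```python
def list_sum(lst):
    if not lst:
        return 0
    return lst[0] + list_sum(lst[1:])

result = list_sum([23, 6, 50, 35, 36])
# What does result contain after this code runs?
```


list_sum([23, 6, 50, 35, 36])
= 23 + list_sum([6, 50, 35, 36])
= 23 + 6 + list_sum([50, 35, 36])
= 23 + 6 + 50 + list_sum([35, 36])
= 23 + 6 + 50 + 35 + list_sum([36])
= 23 + 6 + 50 + 35 + 36 + list_sum([])
= 23 + 6 + 50 + 35 + 36 + 0
= 150


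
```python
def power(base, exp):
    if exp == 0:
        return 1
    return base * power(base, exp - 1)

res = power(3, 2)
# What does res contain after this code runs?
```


power(3, 2)
= 3 * power(3, 1)
= 3 * 3 * power(3, 0)
= 3 * 3 * 1
= 9


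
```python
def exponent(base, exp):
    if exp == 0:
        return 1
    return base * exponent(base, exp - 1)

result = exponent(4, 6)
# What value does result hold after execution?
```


exponent(4, 6)
= 4 * exponent(4, 5)
= 4 * 4 * exponent(4, 4)
= 4 * 4 * 4 * exponent(4, 3)
= 4 * 4 * 4 * 4 * exponent(4, 2)
= 4 * 4 * 4 * 4 * 4 * exponent(4, 1)
= 4 * 4 * 4 * 4 * 4 * 4 * exponent(4, 0)
= 4 * 4 * 4 * 4 * 4 * 4 * 1
= 4096


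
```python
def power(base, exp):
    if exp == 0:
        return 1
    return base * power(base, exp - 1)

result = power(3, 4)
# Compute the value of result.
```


power(3, 4)
= 3 * power(3, 3)
= 3 * 3 * power(3, 2)
= 3 * 3 * 3 * power(3, 1)
= 3 * 3 * 3 * 3 * power(3, 0)
= 3 * 3 * 3 * 3 * 1
= 81


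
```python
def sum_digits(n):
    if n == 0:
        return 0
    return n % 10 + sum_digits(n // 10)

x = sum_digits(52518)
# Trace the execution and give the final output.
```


sum_digits(52518)
= 8 + sum_digits(5251)
= 8 + 1 + sum_digits(525)
= 8 + 1 + 5 + sum_digits(52)
= 8 + 1 + 5 + 2 + sum_digits(5)
= 8 + 1 + 5 + 2 + 5 + sum_digits(0)
= 8 + 1 + 5 + 2 + 5 + 0
= 21


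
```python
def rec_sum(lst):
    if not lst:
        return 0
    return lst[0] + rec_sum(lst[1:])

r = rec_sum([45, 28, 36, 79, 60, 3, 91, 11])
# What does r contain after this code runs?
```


rec_sum([45, 28, 36, 79, 60, 3, 91, 11])
= 45 + rec_sum([28, 36, 79, 60, 3, 91, 11])
= 45 + 28 + rec_sum([36, 79, 60, 3, 91, 11])
= 45 + 28 + 36 + rec_sum([79, 60, 3, 91, 11])
= 45 + 28 + 36 + 79 + rec_sum([60, 3, 91, 11])
= 45 + 28 + 36 + 79 + 60 + rec_sum([3, 91, 11])
= 45 + 28 + 36 + 79 + 60 + 3 + rec_sum([91, 11])
= 45 + 28 + 36 + 79 + 60 + 3 + 91 + rec_sum([11])
= 45 + 28 + 36 + 79 + 60 + 3 + 91 + 11 + rec_sum([])
= 45 + 28 + 36 + 79 + 60 + 3 + 91 + 11 + 0
= 353


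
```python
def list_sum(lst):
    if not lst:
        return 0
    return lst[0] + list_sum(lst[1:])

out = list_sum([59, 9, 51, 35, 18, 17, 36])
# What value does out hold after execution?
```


list_sum([59, 9, 51, 35, 18, 17, 36])
= 59 + list_sum([9, 51, 35, 18, 17, 36])
= 59 + 9 + list_sum([51, 35, 18, 17, 36])
= 59 + 9 + 51 + list_sum([35, 18, 17, 36])
= 59 + 9 + 51 + 35 + list_sum([18, 17, 36])
= 59 + 9 + 51 + 35 + 18 + list_sum([17, 36])
= 59 + 9 + 51 + 35 + 18 + 17 + list_sum([36])
= 59 + 9 + 51 + 35 + 18 + 17 + 36 + list_sum([])
= 59 + 9 + 51 + 35 + 18 + 17 + 36 + 0
= 225


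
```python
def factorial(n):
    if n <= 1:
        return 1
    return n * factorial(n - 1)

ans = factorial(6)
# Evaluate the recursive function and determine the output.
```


factorial(6)
= 6 * factorial(5)
= 6 * 5 * factorial(4)
= 6 * 5 * 4 * factorial(3)
= 6 * 5 * 4 * 3 * factorial(2)
= 6 * 5 * 4 * 3 * 2 * factorial(1)
= 6 * 5 * 4 * 3 * 2 * 1
= 720


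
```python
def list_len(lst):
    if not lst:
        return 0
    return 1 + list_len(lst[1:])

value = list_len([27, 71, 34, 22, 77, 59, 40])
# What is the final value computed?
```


list_len([27, 71, 34, 22, 77, 59, 40])
= 1 + list_len([71, 34, 22, 77, 59, 40])
= 1 + 1 + list_len([34, 22, 77, 59, 40])
= 1 + 1 + 1 + list_len([22, 77, 59, 40])
= 1 + 1 + 1 + 1 + list_len([77, 59, 40])
= 1 + 1 + 1 + 1 + 1 + list_len([59, 40])
= 1 + 1 + 1 + 1 + 1 + 1 + list_len([40])
= 1 + 1 + 1 + 1 + 1 + 1 + 1 + list_len([])
= 1 + 1 + 1 + 1 + 1 + 1 + 1 + 0
= 7


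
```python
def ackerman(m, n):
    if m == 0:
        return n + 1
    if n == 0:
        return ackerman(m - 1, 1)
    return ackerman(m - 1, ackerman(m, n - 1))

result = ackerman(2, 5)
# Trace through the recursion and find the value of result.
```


ackerman(2, 5)
= ackerman(1, ackerman(2, 4))
First compute ackerman(2, 4) = 11
= ackerman(1, 11)
= 13


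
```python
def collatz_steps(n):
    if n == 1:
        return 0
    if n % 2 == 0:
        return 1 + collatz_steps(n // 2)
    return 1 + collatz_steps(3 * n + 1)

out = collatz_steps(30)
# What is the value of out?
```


collatz_steps(30)
30 is even -> collatz_steps(15)
15 is odd -> 3*15+1 = 46 -> collatz_steps(46)
46 is even -> collatz_steps(23)
23 is odd -> 3*23+1 = 70 -> collatz_steps(70)
70 is even -> collatz_steps(35)
35 is odd -> 3*35+1 = 106 -> collatz_steps(106)
106 is even -> collatz_steps(53)
53 is odd -> 3*53+1 = 160 -> collatz_steps(160)
160 is even -> collatz_steps(80)
80 is even -> collatz_steps(40)
40 is even -> collatz_steps(20)
20 is even -> collatz_steps(10)
10 is even -> collatz_steps(5)
5 is odd -> 3*5+1 = 16 -> collatz_steps(16)
16 is even -> collatz_steps(8)
8 is even -> collatz_steps(4)
4 is even -> collatz_steps(2)
2 is even -> collatz_steps(1)
Reached 1 after 18 steps
= 18
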